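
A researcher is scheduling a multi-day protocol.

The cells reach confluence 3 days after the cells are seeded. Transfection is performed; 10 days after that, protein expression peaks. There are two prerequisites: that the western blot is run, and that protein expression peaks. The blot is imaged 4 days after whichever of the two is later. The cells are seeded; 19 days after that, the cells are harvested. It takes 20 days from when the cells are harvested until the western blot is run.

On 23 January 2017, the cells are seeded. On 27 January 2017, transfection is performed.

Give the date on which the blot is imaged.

7 March 2017

The cells are seeded: Jan 23, 2017.
The cells are harvested: Jan 23, 2017 + 19 days = Feb 11, 2017.
The western blot is run: Feb 11, 2017 + 20 days = Mar 3, 2017.
Transfection is performed: Jan 27, 2017.
Protein expression peaks: Jan 27, 2017 + 10 days = Feb 6, 2017.
Both prerequisites met — the western blot is run (Mar 3, 2017), protein expression peaks (Feb 6, 2017); the later is Mar 3, 2017.
The blot is imaged: Mar 3, 2017 + 4 days = Mar 7, 2017.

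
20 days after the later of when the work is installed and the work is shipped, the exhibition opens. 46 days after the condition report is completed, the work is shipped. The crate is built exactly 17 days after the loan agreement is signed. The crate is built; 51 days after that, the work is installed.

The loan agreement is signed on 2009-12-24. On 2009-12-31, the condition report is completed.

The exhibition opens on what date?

2010-03-22

The loan agreement is signed: Dec 24, 2009.
The crate is built: Dec 24, 2009 + 17 days = Jan 10, 2010.
The work is installed: Jan 10, 2010 + 51 days = Mar 2, 2010.
The condition report is completed: Dec 31, 2009.
The work is shipped: Dec 31, 2009 + 46 days = Feb 15, 2010.
Both prerequisites met — the work is installed (Mar 2, 2010), the work is shipped (Feb 15, 2010); the later is Mar 2, 2010.
The exhibition opens: Mar 2, 2010 + 20 days = Mar 22, 2010.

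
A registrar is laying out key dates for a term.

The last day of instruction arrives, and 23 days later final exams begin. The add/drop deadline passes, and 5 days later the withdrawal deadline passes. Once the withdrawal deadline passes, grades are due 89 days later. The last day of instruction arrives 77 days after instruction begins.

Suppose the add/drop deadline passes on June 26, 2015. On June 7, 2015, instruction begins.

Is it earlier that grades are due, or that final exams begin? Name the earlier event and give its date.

Final exams begin — September 15, 2015

The add/drop deadline passes: Jun 26, 2015.
The withdrawal deadline passes: Jun 26, 2015 + 5 days = Jul 1, 2015.
Grades are due: Jul 1, 2015 + 89 days = Sep 28, 2015.
Instruction begins: Jun 7, 2015.
The last day of instruction arrives: Jun 7, 2015 + 77 days = Aug 23, 2015.
Final exams begin: Aug 23, 2015 + 23 days = Sep 15, 2015.
Comparing: grades are due on Sep 28, 2015 vs final exams begin on Sep 15, 2015. Earlier: final exams begin.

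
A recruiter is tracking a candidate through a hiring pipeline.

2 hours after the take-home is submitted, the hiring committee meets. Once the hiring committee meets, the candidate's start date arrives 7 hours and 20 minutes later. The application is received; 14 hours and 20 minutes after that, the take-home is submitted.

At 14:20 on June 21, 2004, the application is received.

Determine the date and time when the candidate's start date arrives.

14:00 on June 22, 2004

The application is received: 14:20 Jun 21, 2004.
The take-home is submitted: 14:20 Jun 21, 2004 + 14h20m = 04:40 Jun 22, 2004.
The hiring committee meets: 04:40 Jun 22, 2004 + 2h = 06:40 Jun 22, 2004.
The candidate's start date arrives: 06:40 Jun 22, 2004 + 7h20m = 14:00 Jun 22, 2004.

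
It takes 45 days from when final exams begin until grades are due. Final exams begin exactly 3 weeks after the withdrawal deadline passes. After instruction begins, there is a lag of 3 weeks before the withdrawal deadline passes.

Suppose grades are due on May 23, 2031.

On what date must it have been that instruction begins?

Grades are due: May 23, 2031.
Final exams begin: May 23, 2031 − 45 days = Apr 8, 2031.
The withdrawal deadline passes: Apr 8, 2031 − 3 weeks = Mar 18, 2031.
Instruction begins: Mar 18, 2031 − 3 weeks = Feb 25, 2031.

Feb 25, 2031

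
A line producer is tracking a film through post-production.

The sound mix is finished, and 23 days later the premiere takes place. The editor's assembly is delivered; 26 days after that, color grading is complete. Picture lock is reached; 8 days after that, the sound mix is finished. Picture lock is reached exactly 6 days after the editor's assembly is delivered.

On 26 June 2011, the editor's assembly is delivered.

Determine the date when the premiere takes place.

2 August 2011

The editor's assembly is delivered: Jun 26, 2011.
Picture lock is reached: Jun 26, 2011 + 6 days = Jul 2, 2011.
The sound mix is finished: Jul 2, 2011 + 8 days = Jul 10, 2011.
The premiere takes place: Jul 10, 2011 + 23 days = Aug 2, 2011.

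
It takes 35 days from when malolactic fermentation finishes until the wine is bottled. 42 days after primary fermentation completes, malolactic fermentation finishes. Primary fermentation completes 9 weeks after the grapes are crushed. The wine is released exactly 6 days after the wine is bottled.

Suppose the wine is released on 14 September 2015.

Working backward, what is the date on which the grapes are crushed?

21 April 2015

The wine is released: Sep 14, 2015.
The wine is bottled: Sep 14, 2015 − 6 days = Sep 8, 2015.
Malolactic fermentation finishes: Sep 8, 2015 − 35 days = Aug 4, 2015.
Primary fermentation completes: Aug 4, 2015 − 42 days = Jun 23, 2015.
The grapes are crushed: Jun 23, 2015 − 9 weeks = Apr 21, 2015.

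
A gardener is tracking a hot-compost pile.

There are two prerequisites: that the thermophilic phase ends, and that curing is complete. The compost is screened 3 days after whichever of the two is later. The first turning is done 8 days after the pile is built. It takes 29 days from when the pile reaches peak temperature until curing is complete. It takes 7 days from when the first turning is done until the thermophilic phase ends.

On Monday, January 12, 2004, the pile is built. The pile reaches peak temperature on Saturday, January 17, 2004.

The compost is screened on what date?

The pile is built: Jan 12, 2004.
The first turning is done: Jan 12, 2004 + 8 days = Jan 20, 2004.
The thermophilic phase ends: Jan 20, 2004 + 7 days = Jan 27, 2004.
The pile reaches peak temperature: Jan 17, 2004.
Curing is complete: Jan 17, 2004 + 29 days = Feb 15, 2004.
Both prerequisites met — the thermophilic phase ends (Jan 27, 2004), curing is complete (Feb 15, 2004); the later is Feb 15, 2004.
The compost is screened: Feb 15, 2004 + 3 days = Feb 18, 2004.

Wednesday, February 18, 2004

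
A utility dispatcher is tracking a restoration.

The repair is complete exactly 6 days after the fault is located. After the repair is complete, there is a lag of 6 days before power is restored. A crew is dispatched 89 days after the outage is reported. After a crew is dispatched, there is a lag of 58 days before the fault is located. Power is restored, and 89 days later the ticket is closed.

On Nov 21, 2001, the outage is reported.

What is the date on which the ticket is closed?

Jul 27, 2002

The outage is reported: Nov 21, 2001.
A crew is dispatched: Nov 21, 2001 + 89 days = Feb 18, 2002.
The fault is located: Feb 18, 2002 + 58 days = Apr 17, 2002.
The repair is complete: Apr 17, 2002 + 6 days = Apr 23, 2002.
Power is restored: Apr 23, 2002 + 6 days = Apr 29, 2002.
The ticket is closed: Apr 29, 2002 + 89 days = Jul 27, 2002.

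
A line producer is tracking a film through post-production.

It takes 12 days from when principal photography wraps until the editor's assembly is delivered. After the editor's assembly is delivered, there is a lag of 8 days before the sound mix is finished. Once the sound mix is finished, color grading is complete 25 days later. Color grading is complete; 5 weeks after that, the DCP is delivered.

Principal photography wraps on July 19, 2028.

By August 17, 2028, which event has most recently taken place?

The sound mix is finished

Principal photography wraps: Jul 19, 2028.
The editor's assembly is delivered: Jul 19, 2028 + 12 days = Jul 31, 2028.
The sound mix is finished: Jul 31, 2028 + 8 days = Aug 8, 2028.
Color grading is complete: Aug 8, 2028 + 25 days = Sep 2, 2028.
The DCP is delivered: Sep 2, 2028 + 5 weeks = Oct 7, 2028.
Aug 17, 2028 falls between when the sound mix is finished (Aug 8, 2028) and when color grading is complete (Sep 2, 2028).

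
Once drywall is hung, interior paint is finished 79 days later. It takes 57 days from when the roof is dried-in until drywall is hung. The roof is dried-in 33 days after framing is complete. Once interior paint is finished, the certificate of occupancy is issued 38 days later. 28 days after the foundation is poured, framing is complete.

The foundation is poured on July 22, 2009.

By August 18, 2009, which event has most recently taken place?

The foundation is poured: Jul 22, 2009.
Framing is complete: Jul 22, 2009 + 28 days = Aug 19, 2009.
The roof is dried-in: Aug 19, 2009 + 33 days = Sep 21, 2009.
Drywall is hung: Sep 21, 2009 + 57 days = Nov 17, 2009.
Interior paint is finished: Nov 17, 2009 + 79 days = Feb 4, 2010.
The certificate of occupancy is issued: Feb 4, 2010 + 38 days = Mar 14, 2010.
Aug 18, 2009 falls between when the foundation is poured (Jul 22, 2009) and when framing is complete (Aug 19, 2009).

The foundation is poured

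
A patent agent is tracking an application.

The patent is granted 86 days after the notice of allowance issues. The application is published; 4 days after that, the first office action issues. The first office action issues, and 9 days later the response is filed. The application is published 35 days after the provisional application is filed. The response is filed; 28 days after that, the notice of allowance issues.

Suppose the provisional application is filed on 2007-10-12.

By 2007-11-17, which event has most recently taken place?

The application is published

The provisional application is filed: Oct 12, 2007.
The application is published: Oct 12, 2007 + 35 days = Nov 16, 2007.
The first office action issues: Nov 16, 2007 + 4 days = Nov 20, 2007.
The response is filed: Nov 20, 2007 + 9 days = Nov 29, 2007.
The notice of allowance issues: Nov 29, 2007 + 28 days = Dec 27, 2007.
The patent is granted: Dec 27, 2007 + 86 days = Mar 22, 2008.
Nov 17, 2007 falls between when the application is published (Nov 16, 2007) and when the first office action issues (Nov 20, 2007).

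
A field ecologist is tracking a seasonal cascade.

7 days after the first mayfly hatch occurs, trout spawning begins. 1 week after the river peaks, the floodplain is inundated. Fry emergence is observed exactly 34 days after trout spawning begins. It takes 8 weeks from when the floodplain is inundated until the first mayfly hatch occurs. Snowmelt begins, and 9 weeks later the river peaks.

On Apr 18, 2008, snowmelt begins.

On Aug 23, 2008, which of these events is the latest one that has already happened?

Snowmelt begins: Apr 18, 2008.
The river peaks: Apr 18, 2008 + 9 weeks = Jun 20, 2008.
The floodplain is inundated: Jun 20, 2008 + 1 week = Jun 27, 2008.
The first mayfly hatch occurs: Jun 27, 2008 + 8 weeks = Aug 22, 2008.
Trout spawning begins: Aug 22, 2008 + 7 days = Aug 29, 2008.
Fry emergence is observed: Aug 29, 2008 + 34 days = Oct 2, 2008.
Aug 23, 2008 falls between when the first mayfly hatch occurs (Aug 22, 2008) and when trout spawning begins (Aug 29, 2008).

The first mayfly hatch occurs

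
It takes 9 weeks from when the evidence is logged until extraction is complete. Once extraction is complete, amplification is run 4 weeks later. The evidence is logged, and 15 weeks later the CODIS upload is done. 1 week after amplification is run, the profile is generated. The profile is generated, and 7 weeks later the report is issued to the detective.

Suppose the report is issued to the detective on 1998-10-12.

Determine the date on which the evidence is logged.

The report is issued to the detective: Oct 12, 1998.
The profile is generated: Oct 12, 1998 − 7 weeks = Aug 24, 1998.
Amplification is run: Aug 24, 1998 − 1 week = Aug 17, 1998.
Extraction is complete: Aug 17, 1998 − 4 weeks = Jul 20, 1998.
The evidence is logged: Jul 20, 1998 − 9 weeks = May 18, 1998.

1998-05-18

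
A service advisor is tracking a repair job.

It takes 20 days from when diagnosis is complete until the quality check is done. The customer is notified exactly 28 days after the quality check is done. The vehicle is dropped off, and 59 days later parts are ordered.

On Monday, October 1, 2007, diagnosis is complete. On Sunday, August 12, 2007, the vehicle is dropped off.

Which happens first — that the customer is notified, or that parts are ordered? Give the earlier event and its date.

Parts are ordered — Wednesday, October 10, 2007

Diagnosis is complete: Oct 1, 2007.
The quality check is done: Oct 1, 2007 + 20 days = Oct 21, 2007.
The customer is notified: Oct 21, 2007 + 28 days = Nov 18, 2007.
The vehicle is dropped off: Aug 12, 2007.
Parts are ordered: Aug 12, 2007 + 59 days = Oct 10, 2007.
Comparing: the customer is notified on Nov 18, 2007 vs parts are ordered on Oct 10, 2007. Earlier: parts are ordered.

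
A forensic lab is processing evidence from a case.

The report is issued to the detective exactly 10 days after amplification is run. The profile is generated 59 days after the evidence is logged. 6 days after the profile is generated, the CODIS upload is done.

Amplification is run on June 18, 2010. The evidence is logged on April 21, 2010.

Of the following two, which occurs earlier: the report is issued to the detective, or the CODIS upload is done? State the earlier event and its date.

The CODIS upload is done — June 25, 2010

Amplification is run: Jun 18, 2010.
The report is issued to the detective: Jun 18, 2010 + 10 days = Jun 28, 2010.
The evidence is logged: Apr 21, 2010.
The profile is generated: Apr 21, 2010 + 59 days = Jun 19, 2010.
The CODIS upload is done: Jun 19, 2010 + 6 days = Jun 25, 2010.
Comparing: the report is issued to the detective on Jun 28, 2010 vs the CODIS upload is done on Jun 25, 2010. Earlier: the CODIS upload is done.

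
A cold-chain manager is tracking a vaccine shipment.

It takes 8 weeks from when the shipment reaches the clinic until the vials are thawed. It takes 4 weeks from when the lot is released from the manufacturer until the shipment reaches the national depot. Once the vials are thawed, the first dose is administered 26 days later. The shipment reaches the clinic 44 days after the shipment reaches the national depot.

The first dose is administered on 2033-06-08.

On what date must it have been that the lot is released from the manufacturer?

The first dose is administered: Jun 8, 2033.
The vials are thawed: Jun 8, 2033 − 26 days = May 13, 2033.
The shipment reaches the clinic: May 13, 2033 − 8 weeks = Mar 18, 2033.
The shipment reaches the national depot: Mar 18, 2033 − 44 days = Feb 2, 2033.
The lot is released from the manufacturer: Feb 2, 2033 − 4 weeks = Jan 5, 2033.

2033-01-05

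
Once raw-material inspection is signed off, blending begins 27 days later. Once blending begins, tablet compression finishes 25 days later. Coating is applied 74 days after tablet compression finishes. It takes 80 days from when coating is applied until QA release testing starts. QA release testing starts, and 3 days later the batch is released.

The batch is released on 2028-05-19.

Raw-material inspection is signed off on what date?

The batch is released: May 19, 2028.
QA release testing starts: May 19, 2028 − 3 days = May 16, 2028.
Coating is applied: May 16, 2028 − 80 days = Feb 26, 2028.
Tablet compression finishes: Feb 26, 2028 − 74 days = Dec 14, 2027.
Blending begins: Dec 14, 2027 − 25 days = Nov 19, 2027.
Raw-material inspection is signed off: Nov 19, 2027 − 27 days = Oct 23, 2027.

2027-10-23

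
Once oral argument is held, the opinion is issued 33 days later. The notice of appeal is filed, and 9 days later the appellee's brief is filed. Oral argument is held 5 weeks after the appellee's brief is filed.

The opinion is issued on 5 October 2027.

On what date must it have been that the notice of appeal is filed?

The opinion is issued: Oct 5, 2027.
Oral argument is held: Oct 5, 2027 − 33 days = Sep 2, 2027.
The appellee's brief is filed: Sep 2, 2027 − 5 weeks = Jul 29, 2027.
The notice of appeal is filed: Jul 29, 2027 − 9 days = Jul 20, 2027.

20 July 2027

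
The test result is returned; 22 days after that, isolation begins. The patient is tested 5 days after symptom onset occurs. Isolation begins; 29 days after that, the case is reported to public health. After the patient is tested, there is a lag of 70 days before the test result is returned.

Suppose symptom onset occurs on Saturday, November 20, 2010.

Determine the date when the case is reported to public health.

Saturday, March 26, 2011

Symptom onset occurs: Nov 20, 2010.
The patient is tested: Nov 20, 2010 + 5 days = Nov 25, 2010.
The test result is returned: Nov 25, 2010 + 70 days = Feb 3, 2011.
Isolation begins: Feb 3, 2011 + 22 days = Feb 25, 2011.
The case is reported to public health: Feb 25, 2011 + 29 days = Mar 26, 2011.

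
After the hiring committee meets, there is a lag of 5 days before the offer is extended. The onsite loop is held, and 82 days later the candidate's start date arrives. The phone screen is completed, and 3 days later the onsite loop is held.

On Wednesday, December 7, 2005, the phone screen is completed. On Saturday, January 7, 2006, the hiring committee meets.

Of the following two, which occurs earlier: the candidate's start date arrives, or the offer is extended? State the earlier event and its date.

The phone screen is completed: Dec 7, 2005.
The onsite loop is held: Dec 7, 2005 + 3 days = Dec 10, 2005.
The candidate's start date arrives: Dec 10, 2005 + 82 days = Mar 2, 2006.
The hiring committee meets: Jan 7, 2006.
The offer is extended: Jan 7, 2006 + 5 days = Jan 12, 2006.
Comparing: the candidate's start date arrives on Mar 2, 2006 vs the offer is extended on Jan 12, 2006. Earlier: the offer is extended.

The offer is extended — Thursday, January 12, 2006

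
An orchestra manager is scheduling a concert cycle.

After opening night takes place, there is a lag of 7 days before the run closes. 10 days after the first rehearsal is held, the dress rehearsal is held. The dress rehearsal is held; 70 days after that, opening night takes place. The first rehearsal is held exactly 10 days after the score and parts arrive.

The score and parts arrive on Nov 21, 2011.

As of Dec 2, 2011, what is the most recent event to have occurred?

The score and parts arrive: Nov 21, 2011.
The first rehearsal is held: Nov 21, 2011 + 10 days = Dec 1, 2011.
The dress rehearsal is held: Dec 1, 2011 + 10 days = Dec 11, 2011.
Opening night takes place: Dec 11, 2011 + 70 days = Feb 19, 2012.
The run closes: Feb 19, 2012 + 7 days = Feb 26, 2012.
Dec 2, 2011 falls between when the first rehearsal is held (Dec 1, 2011) and when the dress rehearsal is held (Dec 11, 2011).

The first rehearsal is held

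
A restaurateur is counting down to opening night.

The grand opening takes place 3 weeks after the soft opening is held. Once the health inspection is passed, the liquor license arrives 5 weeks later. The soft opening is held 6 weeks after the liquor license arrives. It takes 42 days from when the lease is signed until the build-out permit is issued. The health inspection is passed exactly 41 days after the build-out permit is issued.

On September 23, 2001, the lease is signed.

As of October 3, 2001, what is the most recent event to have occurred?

The lease is signed

The lease is signed: Sep 23, 2001.
The build-out permit is issued: Sep 23, 2001 + 42 days = Nov 4, 2001.
The health inspection is passed: Nov 4, 2001 + 41 days = Dec 15, 2001.
The liquor license arrives: Dec 15, 2001 + 5 weeks = Jan 19, 2002.
The soft opening is held: Jan 19, 2002 + 6 weeks = Mar 2, 2002.
The grand opening takes place: Mar 2, 2002 + 3 weeks = Mar 23, 2002.
Oct 3, 2001 falls between when the lease is signed (Sep 23, 2001) and when the build-out permit is issued (Nov 4, 2001).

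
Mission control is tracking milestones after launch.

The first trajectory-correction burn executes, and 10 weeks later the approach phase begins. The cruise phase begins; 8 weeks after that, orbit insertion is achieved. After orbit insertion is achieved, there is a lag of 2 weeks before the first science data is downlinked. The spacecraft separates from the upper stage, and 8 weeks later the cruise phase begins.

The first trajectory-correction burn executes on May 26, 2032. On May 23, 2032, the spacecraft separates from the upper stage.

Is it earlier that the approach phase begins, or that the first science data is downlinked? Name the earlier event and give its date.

The first trajectory-correction burn executes: May 26, 2032.
The approach phase begins: May 26, 2032 + 10 weeks = Aug 4, 2032.
The spacecraft separates from the upper stage: May 23, 2032.
The cruise phase begins: May 23, 2032 + 8 weeks = Jul 18, 2032.
Orbit insertion is achieved: Jul 18, 2032 + 8 weeks = Sep 12, 2032.
The first science data is downlinked: Sep 12, 2032 + 2 weeks = Sep 26, 2032.
Comparing: the approach phase begins on Aug 4, 2032 vs the first science data is downlinked on Sep 26, 2032. Earlier: the approach phase begins.

The approach phase begins — Aug 4, 2032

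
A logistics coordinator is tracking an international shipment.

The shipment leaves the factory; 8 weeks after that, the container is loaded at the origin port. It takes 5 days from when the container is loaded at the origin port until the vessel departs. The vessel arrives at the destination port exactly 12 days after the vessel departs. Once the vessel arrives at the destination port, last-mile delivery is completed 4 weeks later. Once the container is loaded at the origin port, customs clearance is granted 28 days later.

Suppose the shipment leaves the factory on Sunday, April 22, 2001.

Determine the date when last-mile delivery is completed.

The shipment leaves the factory: Apr 22, 2001.
The container is loaded at the origin port: Apr 22, 2001 + 8 weeks = Jun 17, 2001.
The vessel departs: Jun 17, 2001 + 5 days = Jun 22, 2001.
The vessel arrives at the destination port: Jun 22, 2001 + 12 days = Jul 4, 2001.
Last-mile delivery is completed: Jul 4, 2001 + 4 weeks = Aug 1, 2001.

Wednesday, August 1, 2001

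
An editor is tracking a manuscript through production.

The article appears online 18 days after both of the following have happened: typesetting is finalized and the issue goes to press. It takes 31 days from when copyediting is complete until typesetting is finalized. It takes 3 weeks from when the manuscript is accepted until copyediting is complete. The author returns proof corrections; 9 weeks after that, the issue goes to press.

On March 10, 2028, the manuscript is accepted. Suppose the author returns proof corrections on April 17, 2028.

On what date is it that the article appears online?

The manuscript is accepted: Mar 10, 2028.
Copyediting is complete: Mar 10, 2028 + 3 weeks = Mar 31, 2028.
Typesetting is finalized: Mar 31, 2028 + 31 days = May 1, 2028.
The author returns proof corrections: Apr 17, 2028.
The issue goes to press: Apr 17, 2028 + 9 weeks = Jun 19, 2028.
Both prerequisites met — typesetting is finalized (May 1, 2028), the issue goes to press (Jun 19, 2028); the later is Jun 19, 2028.
The article appears online: Jun 19, 2028 + 18 days = Jul 7, 2028.

July 7, 2028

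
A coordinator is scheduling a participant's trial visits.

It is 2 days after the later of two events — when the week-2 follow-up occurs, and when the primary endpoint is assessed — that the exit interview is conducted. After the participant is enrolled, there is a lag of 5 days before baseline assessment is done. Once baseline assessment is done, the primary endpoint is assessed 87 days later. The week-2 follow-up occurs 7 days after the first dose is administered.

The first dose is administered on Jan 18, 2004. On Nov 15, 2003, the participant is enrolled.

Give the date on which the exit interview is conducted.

Feb 17, 2004

The first dose is administered: Jan 18, 2004.
The week-2 follow-up occurs: Jan 18, 2004 + 7 days = Jan 25, 2004.
The participant is enrolled: Nov 15, 2003.
Baseline assessment is done: Nov 15, 2003 + 5 days = Nov 20, 2003.
The primary endpoint is assessed: Nov 20, 2003 + 87 days = Feb 15, 2004.
Both prerequisites met — the week-2 follow-up occurs (Jan 25, 2004), the primary endpoint is assessed (Feb 15, 2004); the later is Feb 15, 2004.
The exit interview is conducted: Feb 15, 2004 + 2 days = Feb 17, 2004.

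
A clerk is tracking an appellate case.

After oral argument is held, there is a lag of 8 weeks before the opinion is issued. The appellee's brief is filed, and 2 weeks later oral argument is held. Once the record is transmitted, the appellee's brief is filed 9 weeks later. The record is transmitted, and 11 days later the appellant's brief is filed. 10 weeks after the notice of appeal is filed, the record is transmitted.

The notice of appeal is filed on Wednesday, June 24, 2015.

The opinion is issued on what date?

Wednesday, January 13, 2016

The notice of appeal is filed: Jun 24, 2015.
The record is transmitted: Jun 24, 2015 + 10 weeks = Sep 2, 2015.
The appellee's brief is filed: Sep 2, 2015 + 9 weeks = Nov 4, 2015.
Oral argument is held: Nov 4, 2015 + 2 weeks = Nov 18, 2015.
The opinion is issued: Nov 18, 2015 + 8 weeks = Jan 13, 2016.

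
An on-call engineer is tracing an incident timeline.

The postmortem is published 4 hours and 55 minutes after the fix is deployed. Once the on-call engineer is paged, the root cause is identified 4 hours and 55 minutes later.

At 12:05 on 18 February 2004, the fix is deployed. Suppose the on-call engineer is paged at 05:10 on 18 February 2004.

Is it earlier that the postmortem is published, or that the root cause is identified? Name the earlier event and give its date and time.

The root cause is identified — 10:05 on 18 February 2004

The fix is deployed: 12:05 Feb 18, 2004.
The postmortem is published: 12:05 Feb 18, 2004 + 4h55m = 17:00 Feb 18, 2004.
The on-call engineer is paged: 05:10 Feb 18, 2004.
The root cause is identified: 05:10 Feb 18, 2004 + 4h55m = 10:05 Feb 18, 2004.
Comparing: the postmortem is published at 17:00 Feb 18, 2004 vs the root cause is identified at 10:05 Feb 18, 2004. Earlier: the root cause is identified.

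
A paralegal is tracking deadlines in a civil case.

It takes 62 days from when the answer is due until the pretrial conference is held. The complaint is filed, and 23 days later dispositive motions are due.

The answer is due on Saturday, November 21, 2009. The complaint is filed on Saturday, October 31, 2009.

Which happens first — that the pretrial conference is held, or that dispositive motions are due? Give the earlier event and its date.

The answer is due: Nov 21, 2009.
The pretrial conference is held: Nov 21, 2009 + 62 days = Jan 22, 2010.
The complaint is filed: Oct 31, 2009.
Dispositive motions are due: Oct 31, 2009 + 23 days = Nov 23, 2009.
Comparing: the pretrial conference is held on Jan 22, 2010 vs dispositive motions are due on Nov 23, 2009. Earlier: dispositive motions are due.

Dispositive motions are due — Monday, November 23, 2009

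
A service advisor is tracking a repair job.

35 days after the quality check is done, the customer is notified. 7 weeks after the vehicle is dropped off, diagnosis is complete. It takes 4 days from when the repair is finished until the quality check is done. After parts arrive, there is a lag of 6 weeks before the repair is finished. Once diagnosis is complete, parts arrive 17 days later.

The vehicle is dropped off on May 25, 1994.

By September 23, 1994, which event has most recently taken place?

The vehicle is dropped off: May 25, 1994.
Diagnosis is complete: May 25, 1994 + 7 weeks = Jul 13, 1994.
Parts arrive: Jul 13, 1994 + 17 days = Jul 30, 1994.
The repair is finished: Jul 30, 1994 + 6 weeks = Sep 10, 1994.
The quality check is done: Sep 10, 1994 + 4 days = Sep 14, 1994.
The customer is notified: Sep 14, 1994 + 35 days = Oct 19, 1994.
Sep 23, 1994 falls between when the quality check is done (Sep 14, 1994) and when the customer is notified (Oct 19, 1994).

The quality check is done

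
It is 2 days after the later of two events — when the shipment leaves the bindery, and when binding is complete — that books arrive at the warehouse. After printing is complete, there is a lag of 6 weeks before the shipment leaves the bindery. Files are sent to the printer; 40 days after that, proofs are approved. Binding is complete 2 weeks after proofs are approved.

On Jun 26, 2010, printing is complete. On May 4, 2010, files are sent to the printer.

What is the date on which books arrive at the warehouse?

Aug 9, 2010

Printing is complete: Jun 26, 2010.
The shipment leaves the bindery: Jun 26, 2010 + 6 weeks = Aug 7, 2010.
Files are sent to the printer: May 4, 2010.
Proofs are approved: May 4, 2010 + 40 days = Jun 13, 2010.
Binding is complete: Jun 13, 2010 + 2 weeks = Jun 27, 2010.
Both prerequisites met — the shipment leaves the bindery (Aug 7, 2010), binding is complete (Jun 27, 2010); the later is Aug 7, 2010.
Books arrive at the warehouse: Aug 7, 2010 + 2 days = Aug 9, 2010.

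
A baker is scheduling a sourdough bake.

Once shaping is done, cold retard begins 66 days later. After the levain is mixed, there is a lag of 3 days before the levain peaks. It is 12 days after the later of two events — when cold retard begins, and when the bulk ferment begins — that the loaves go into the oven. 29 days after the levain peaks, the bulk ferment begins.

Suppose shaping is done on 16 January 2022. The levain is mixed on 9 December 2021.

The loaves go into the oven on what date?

Shaping is done: Jan 16, 2022.
Cold retard begins: Jan 16, 2022 + 66 days = Mar 23, 2022.
The levain is mixed: Dec 9, 2021.
The levain peaks: Dec 9, 2021 + 3 days = Dec 12, 2021.
The bulk ferment begins: Dec 12, 2021 + 29 days = Jan 10, 2022.
Both prerequisites met — cold retard begins (Mar 23, 2022), the bulk ferment begins (Jan 10, 2022); the later is Mar 23, 2022.
The loaves go into the oven: Mar 23, 2022 + 12 days = Apr 4, 2022.

4 April 2022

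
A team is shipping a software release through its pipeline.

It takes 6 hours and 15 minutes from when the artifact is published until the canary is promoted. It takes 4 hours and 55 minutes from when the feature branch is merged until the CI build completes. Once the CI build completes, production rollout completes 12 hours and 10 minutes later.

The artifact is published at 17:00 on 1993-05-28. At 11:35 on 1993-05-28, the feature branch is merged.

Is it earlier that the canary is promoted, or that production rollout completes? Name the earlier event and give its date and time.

The canary is promoted — 23:15 on 1993-05-28

The artifact is published: 17:00 May 28, 1993.
The canary is promoted: 17:00 May 28, 1993 + 6h15m = 23:15 May 28, 1993.
The feature branch is merged: 11:35 May 28, 1993.
The CI build completes: 11:35 May 28, 1993 + 4h55m = 16:30 May 28, 1993.
Production rollout completes: 16:30 May 28, 1993 + 12h10m = 04:40 May 29, 1993.
Comparing: the canary is promoted at 23:15 May 28, 1993 vs production rollout completes at 04:40 May 29, 1993. Earlier: the canary is promoted.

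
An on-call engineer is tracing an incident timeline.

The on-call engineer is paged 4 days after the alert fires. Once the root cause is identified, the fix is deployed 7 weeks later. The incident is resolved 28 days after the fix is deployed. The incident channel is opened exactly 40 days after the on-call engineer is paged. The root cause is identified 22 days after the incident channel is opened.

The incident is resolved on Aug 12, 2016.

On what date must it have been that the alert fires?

The incident is resolved: Aug 12, 2016.
The fix is deployed: Aug 12, 2016 − 28 days = Jul 15, 2016.
The root cause is identified: Jul 15, 2016 − 7 weeks = May 27, 2016.
The incident channel is opened: May 27, 2016 − 22 days = May 5, 2016.
The on-call engineer is paged: May 5, 2016 − 40 days = Mar 26, 2016.
The alert fires: Mar 26, 2016 − 4 days = Mar 22, 2016.

Mar 22, 2016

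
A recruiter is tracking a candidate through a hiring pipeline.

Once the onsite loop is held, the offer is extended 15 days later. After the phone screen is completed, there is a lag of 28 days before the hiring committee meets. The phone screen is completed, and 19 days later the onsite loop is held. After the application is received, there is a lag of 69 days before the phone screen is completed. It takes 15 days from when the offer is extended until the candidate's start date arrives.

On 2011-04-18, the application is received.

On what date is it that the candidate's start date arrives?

The application is received: Apr 18, 2011.
The phone screen is completed: Apr 18, 2011 + 69 days = Jun 26, 2011.
The onsite loop is held: Jun 26, 2011 + 19 days = Jul 15, 2011.
The offer is extended: Jul 15, 2011 + 15 days = Jul 30, 2011.
The candidate's start date arrives: Jul 30, 2011 + 15 days = Aug 14, 2011.

2011-08-14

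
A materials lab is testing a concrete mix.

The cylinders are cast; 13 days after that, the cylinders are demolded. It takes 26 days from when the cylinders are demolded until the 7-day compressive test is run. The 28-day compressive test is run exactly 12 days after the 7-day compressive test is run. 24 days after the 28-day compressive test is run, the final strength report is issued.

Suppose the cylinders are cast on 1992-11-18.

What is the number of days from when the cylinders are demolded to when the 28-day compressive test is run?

38 days

Causal path: the cylinders are demolded → the 7-day compressive test is run → the 28-day compressive test is run.
Total delay along the path: 26 + 12 = 38 days.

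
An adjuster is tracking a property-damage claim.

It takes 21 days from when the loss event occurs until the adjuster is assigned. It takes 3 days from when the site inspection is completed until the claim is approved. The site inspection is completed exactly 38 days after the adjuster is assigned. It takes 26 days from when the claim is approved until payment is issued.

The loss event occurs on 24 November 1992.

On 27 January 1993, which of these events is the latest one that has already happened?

The claim is approved

The loss event occurs: Nov 24, 1992.
The adjuster is assigned: Nov 24, 1992 + 21 days = Dec 15, 1992.
The site inspection is completed: Dec 15, 1992 + 38 days = Jan 22, 1993.
The claim is approved: Jan 22, 1993 + 3 days = Jan 25, 1993.
Payment is issued: Jan 25, 1993 + 26 days = Feb 20, 1993.
Jan 27, 1993 falls between when the claim is approved (Jan 25, 1993) and when payment is issued (Feb 20, 1993).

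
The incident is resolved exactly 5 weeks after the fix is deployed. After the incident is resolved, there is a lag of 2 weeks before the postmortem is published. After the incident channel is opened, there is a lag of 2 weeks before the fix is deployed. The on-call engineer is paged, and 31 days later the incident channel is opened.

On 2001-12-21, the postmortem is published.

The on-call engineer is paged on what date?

2001-09-18

The postmortem is published: Dec 21, 2001.
The incident is resolved: Dec 21, 2001 − 2 weeks = Dec 7, 2001.
The fix is deployed: Dec 7, 2001 − 5 weeks = Nov 2, 2001.
The incident channel is opened: Nov 2, 2001 − 2 weeks = Oct 19, 2001.
The on-call engineer is paged: Oct 19, 2001 − 31 days = Sep 18, 2001.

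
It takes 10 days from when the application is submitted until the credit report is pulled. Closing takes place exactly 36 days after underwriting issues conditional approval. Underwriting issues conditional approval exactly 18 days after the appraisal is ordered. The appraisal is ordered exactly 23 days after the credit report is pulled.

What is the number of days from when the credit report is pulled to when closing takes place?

77 days

Causal path: the credit report is pulled → the appraisal is ordered → underwriting issues conditional approval → closing takes place.
Total delay along the path: 23 + 18 + 36 = 77 days.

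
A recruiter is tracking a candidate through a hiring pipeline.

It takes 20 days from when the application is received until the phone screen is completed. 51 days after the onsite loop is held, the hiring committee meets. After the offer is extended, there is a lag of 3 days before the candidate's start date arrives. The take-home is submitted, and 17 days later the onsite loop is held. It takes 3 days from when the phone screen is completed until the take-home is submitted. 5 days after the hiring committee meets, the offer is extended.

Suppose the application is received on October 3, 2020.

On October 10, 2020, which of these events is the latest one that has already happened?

The application is received: Oct 3, 2020.
The phone screen is completed: Oct 3, 2020 + 20 days = Oct 23, 2020.
The take-home is submitted: Oct 23, 2020 + 3 days = Oct 26, 2020.
The onsite loop is held: Oct 26, 2020 + 17 days = Nov 12, 2020.
The hiring committee meets: Nov 12, 2020 + 51 days = Jan 2, 2021.
The offer is extended: Jan 2, 2021 + 5 days = Jan 7, 2021.
The candidate's start date arrives: Jan 7, 2021 + 3 days = Jan 10, 2021.
Oct 10, 2020 falls between when the application is received (Oct 3, 2020) and when the phone screen is completed (Oct 23, 2020).

The application is received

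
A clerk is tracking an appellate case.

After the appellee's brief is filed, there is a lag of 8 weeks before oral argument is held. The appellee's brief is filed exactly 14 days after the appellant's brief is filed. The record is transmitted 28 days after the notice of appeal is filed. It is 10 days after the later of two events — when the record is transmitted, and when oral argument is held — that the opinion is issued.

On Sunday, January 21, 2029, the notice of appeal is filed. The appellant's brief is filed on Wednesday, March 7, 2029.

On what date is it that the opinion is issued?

The notice of appeal is filed: Jan 21, 2029.
The record is transmitted: Jan 21, 2029 + 28 days = Feb 18, 2029.
The appellant's brief is filed: Mar 7, 2029.
The appellee's brief is filed: Mar 7, 2029 + 14 days = Mar 21, 2029.
Oral argument is held: Mar 21, 2029 + 8 weeks = May 16, 2029.
Both prerequisites met — the record is transmitted (Feb 18, 2029), oral argument is held (May 16, 2029); the later is May 16, 2029.
The opinion is issued: May 16, 2029 + 10 days = May 26, 2029.

Saturday, May 26, 2029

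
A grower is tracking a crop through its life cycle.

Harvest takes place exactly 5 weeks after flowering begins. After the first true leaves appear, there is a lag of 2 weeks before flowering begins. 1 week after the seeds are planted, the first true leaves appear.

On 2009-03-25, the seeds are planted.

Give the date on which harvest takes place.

The seeds are planted: Mar 25, 2009.
The first true leaves appear: Mar 25, 2009 + 1 week = Apr 1, 2009.
Flowering begins: Apr 1, 2009 + 2 weeks = Apr 15, 2009.
Harvest takes place: Apr 15, 2009 + 5 weeks = May 20, 2009.

2009-05-20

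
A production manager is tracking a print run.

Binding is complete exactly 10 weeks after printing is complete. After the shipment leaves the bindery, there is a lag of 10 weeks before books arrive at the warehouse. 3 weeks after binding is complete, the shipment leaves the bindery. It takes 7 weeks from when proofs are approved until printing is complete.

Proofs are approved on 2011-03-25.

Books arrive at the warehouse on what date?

Proofs are approved: Mar 25, 2011.
Printing is complete: Mar 25, 2011 + 7 weeks = May 13, 2011.
Binding is complete: May 13, 2011 + 10 weeks = Jul 22, 2011.
The shipment leaves the bindery: Jul 22, 2011 + 3 weeks = Aug 12, 2011.
Books arrive at the warehouse: Aug 12, 2011 + 10 weeks = Oct 21, 2011.

2011-10-21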